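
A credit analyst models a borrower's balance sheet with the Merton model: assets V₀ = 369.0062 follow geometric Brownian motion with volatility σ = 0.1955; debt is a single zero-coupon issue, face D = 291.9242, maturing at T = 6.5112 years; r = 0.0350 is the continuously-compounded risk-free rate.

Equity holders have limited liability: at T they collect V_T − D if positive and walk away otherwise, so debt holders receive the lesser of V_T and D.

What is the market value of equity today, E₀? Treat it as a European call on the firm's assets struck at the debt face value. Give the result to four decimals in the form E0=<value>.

d₁ = [ln(V₀/D) + (r + σ²/2)T] / (σ√T)
   = [ln(369.0062/291.9242) + (0.0350 + 0.5·0.1955²)·6.5112] / (0.1955·√6.5112)
   = [0.234319 + 0.352322] / 0.498858 = 1.175967
d₂ = d₁ − σ√T = 1.175967 − 0.498858 = 0.677109
N(d₁) = 0.880196,  N(d₂) = 0.750832,  e^(−rT) = 0.796210
E₀ = V₀·N(d₁) − D·e^(−rT)·N(d₂)
   = 369.0062·0.880196 − 291.9242·0.796210·0.750832 = 150.279727

E0=150.2797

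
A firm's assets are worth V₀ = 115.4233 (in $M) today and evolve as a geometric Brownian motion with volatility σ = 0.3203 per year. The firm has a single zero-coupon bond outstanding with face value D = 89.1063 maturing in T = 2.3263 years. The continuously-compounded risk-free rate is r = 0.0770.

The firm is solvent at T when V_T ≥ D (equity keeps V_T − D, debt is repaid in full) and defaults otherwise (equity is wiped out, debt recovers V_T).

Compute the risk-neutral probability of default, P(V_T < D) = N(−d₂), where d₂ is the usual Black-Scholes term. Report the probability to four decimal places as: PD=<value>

d₁ = [ln(V₀/D) + (r + σ²/2)T] / (σ√T)
   = [ln(115.4233/89.1063) + (0.0770 + 0.5·0.3203²)·2.3263] / (0.3203·√2.3263)
   = [0.258776 + 0.298455] / 0.488528 = 1.140632
d₂ = d₁ − σ√T = 1.140632 − 0.488528 = 0.652104
risk-neutral PD = N(−d₂) = N(-0.652104) = 0.257167

PD=0.2572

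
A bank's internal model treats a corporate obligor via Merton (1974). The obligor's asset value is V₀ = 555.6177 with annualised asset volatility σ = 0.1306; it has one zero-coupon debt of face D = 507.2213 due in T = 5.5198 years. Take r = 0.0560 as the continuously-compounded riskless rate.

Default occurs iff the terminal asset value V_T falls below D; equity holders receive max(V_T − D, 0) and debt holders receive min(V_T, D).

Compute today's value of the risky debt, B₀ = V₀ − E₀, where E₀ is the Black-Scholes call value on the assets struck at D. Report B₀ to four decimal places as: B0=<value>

B0=366.1081

d₁ = [ln(V₀/D) + (r + σ²/2)T] / (σ√T)
   = [ln(555.6177/507.2213) + (0.0560 + 0.5·0.1306²)·5.5198] / (0.1306·√5.5198)
   = [0.091133 + 0.356183] / 0.306835 = 1.457838
d₂ = d₁ − σ√T = 1.457838 − 0.306835 = 1.151003
N(d₁) = 0.927557,  N(d₂) = 0.875135,  e^(−rT) = 0.734101
E₀ = V₀·N(d₁) − D·e^(−rT)·N(d₂)
   = 555.6177·0.927557 − 507.2213·0.734101·0.875135 = 189.509566
B₀ = V₀ − E₀ = 555.6177 − 189.509566 = 366.108134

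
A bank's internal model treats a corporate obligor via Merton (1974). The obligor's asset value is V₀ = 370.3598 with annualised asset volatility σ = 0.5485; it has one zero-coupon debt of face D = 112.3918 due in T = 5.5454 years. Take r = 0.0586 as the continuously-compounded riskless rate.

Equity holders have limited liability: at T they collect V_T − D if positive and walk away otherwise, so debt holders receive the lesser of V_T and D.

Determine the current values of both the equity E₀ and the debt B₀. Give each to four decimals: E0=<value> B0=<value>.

d₁ = [ln(V₀/D) + (r + σ²/2)T] / (σ√T)
   = [ln(370.3598/112.3918) + (0.0586 + 0.5·0.5485²)·5.5454] / (0.5485·√5.5454)
   = [1.192484 + 1.159133] / 1.291645 = 1.820638
d₂ = d₁ − σ√T = 1.820638 − 1.291645 = 0.528993
N(d₁) = 0.965669,  N(d₂) = 0.701595,  e^(−rT) = 0.722556
E₀ = V₀·N(d₁) − D·e^(−rT)·N(d₂)
   = 370.3598·0.965669 − 112.3918·0.722556·0.701595 = 300.668918
B₀ = V₀ − E₀ = 370.3598 − 300.668918 = 69.690882

E0=300.6689 B0=69.6909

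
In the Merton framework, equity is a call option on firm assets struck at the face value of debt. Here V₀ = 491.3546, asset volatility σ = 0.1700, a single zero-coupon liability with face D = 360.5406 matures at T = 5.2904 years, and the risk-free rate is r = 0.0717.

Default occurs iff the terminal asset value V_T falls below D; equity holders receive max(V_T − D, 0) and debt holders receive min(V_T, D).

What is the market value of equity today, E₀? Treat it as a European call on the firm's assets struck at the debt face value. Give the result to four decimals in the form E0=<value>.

d₁ = [ln(V₀/D) + (r + σ²/2)T] / (σ√T)
   = [ln(491.3546/360.5406) + (0.0717 + 0.5·0.1700²)·5.2904] / (0.1700·√5.2904)
   = [0.309561 + 0.455768] / 0.391015 = 1.957290
d₂ = d₁ − σ√T = 1.957290 − 0.391015 = 1.566276
N(d₁) = 0.974843,  N(d₂) = 0.941358,  e^(−rT) = 0.684325
E₀ = V₀·N(d₁) − D·e^(−rT)·N(d₂)
   = 491.3546·0.974843 − 360.5406·0.684325·0.941358 = 246.735234

E0=246.7352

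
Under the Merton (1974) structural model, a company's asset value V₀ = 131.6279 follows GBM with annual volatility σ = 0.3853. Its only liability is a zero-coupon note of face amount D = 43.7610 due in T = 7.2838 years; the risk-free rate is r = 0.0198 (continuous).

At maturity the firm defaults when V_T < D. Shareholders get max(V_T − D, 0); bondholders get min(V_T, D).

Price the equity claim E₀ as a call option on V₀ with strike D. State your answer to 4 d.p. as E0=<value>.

E0=97.5246

d₁ = [ln(V₀/D) + (r + σ²/2)T] / (σ√T)
   = [ln(131.6279/43.7610) + (0.0198 + 0.5·0.3853²)·7.2838] / (0.3853·√7.2838)
   = [1.101236 + 0.684881] / 1.039868 = 1.717639
d₂ = d₁ − σ√T = 1.717639 − 1.039868 = 0.677772
N(d₁) = 0.957069,  N(d₂) = 0.751042,  e^(−rT) = 0.865698
E₀ = V₀·N(d₁) − D·e^(−rT)·N(d₂)
   = 131.6279·0.957069 − 43.7610·0.865698·0.751042 = 97.524632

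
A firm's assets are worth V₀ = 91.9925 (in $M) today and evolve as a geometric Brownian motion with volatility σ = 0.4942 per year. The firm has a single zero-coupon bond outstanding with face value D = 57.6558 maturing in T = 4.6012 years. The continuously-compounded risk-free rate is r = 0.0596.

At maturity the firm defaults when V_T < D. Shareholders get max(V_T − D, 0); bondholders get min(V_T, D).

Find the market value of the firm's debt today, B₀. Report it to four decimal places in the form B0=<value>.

B0=34.9297

d₁ = [ln(V₀/D) + (r + σ²/2)T] / (σ√T)
   = [ln(91.9925/57.6558) + (0.0596 + 0.5·0.4942²)·4.6012] / (0.4942·√4.6012)
   = [0.467216 + 0.836115] / 1.060079 = 1.229466
d₂ = d₁ − σ√T = 1.229466 − 1.060079 = 0.169387
N(d₁) = 0.890551,  N(d₂) = 0.567254,  e^(−rT) = 0.760156
E₀ = V₀·N(d₁) − D·e^(−rT)·N(d₂)
   = 91.9925·0.890551 − 57.6558·0.760156·0.567254 = 57.062789
B₀ = V₀ − E₀ = 91.9925 − 57.062789 = 34.929711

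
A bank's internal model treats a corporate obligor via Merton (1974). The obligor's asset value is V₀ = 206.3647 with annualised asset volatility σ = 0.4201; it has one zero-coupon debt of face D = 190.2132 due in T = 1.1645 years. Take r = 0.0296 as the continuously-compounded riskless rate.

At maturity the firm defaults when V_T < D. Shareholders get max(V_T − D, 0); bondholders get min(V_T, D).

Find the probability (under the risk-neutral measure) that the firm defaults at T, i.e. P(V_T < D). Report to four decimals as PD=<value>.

PD=0.4884

d₁ = [ln(V₀/D) + (r + σ²/2)T] / (σ√T)
   = [ln(206.3647/190.2132) + (0.0296 + 0.5·0.4201²)·1.1645] / (0.4201·√1.1645)
   = [0.081499 + 0.137227] / 0.453338 = 0.482480
d₂ = d₁ − σ√T = 0.482480 − 0.453338 = 0.029141
risk-neutral PD = N(−d₂) = N(-0.029141) = 0.488376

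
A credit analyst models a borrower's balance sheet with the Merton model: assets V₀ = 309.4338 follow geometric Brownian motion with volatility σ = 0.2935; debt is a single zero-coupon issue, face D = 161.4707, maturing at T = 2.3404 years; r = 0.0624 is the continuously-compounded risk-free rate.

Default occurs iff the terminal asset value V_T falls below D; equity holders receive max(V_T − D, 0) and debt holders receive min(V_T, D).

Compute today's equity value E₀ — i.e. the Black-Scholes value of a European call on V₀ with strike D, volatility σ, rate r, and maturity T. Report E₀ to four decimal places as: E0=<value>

E0=171.2986

d₁ = [ln(V₀/D) + (r + σ²/2)T] / (σ√T)
   = [ln(309.4338/161.4707) + (0.0624 + 0.5·0.2935²)·2.3404] / (0.2935·√2.3404)
   = [0.650420 + 0.246845] / 0.449007 = 1.998332
d₂ = d₁ − σ√T = 1.998332 − 0.449007 = 1.549325
N(d₁) = 0.977160,  N(d₂) = 0.939348,  e^(−rT) = 0.864122
E₀ = V₀·N(d₁) − D·e^(−rT)·N(d₂)
   = 309.4338·0.977160 − 161.4707·0.864122·0.939348 = 171.298567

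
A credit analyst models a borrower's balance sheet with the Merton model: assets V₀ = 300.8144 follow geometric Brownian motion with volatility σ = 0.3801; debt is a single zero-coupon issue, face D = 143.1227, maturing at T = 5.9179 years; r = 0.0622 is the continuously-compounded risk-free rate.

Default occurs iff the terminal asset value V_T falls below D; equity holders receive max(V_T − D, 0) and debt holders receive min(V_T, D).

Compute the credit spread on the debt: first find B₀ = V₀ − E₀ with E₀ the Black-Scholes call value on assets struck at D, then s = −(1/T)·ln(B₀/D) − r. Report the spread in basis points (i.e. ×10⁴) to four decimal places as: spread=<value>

spread=148.0780

d₁ = [ln(V₀/D) + (r + σ²/2)T] / (σ√T)
   = [ln(300.8144/143.1227) + (0.0622 + 0.5·0.3801²)·5.9179] / (0.3801·√5.9179)
   = [0.742791 + 0.795591] / 0.924659 = 1.663729
d₂ = d₁ − σ√T = 1.663729 − 0.924659 = 0.739069
N(d₁) = 0.951917,  N(d₂) = 0.770068,  e^(−rT) = 0.692053
E₀ = V₀·N(d₁) − D·e^(−rT)·N(d₂)
   = 300.8144·0.951917 − 143.1227·0.692053·0.770068 = 210.076254
B₀ = V₀ − E₀ = 300.8144 − 210.076254 = 90.738146
spread = −(1/T)·ln(B₀/D) − r = −(1/5.9179)·ln(90.738146/143.1227) − 0.0622 = 0.01480780
in basis points: 0.01480780 × 10⁴ = 148.0780 bp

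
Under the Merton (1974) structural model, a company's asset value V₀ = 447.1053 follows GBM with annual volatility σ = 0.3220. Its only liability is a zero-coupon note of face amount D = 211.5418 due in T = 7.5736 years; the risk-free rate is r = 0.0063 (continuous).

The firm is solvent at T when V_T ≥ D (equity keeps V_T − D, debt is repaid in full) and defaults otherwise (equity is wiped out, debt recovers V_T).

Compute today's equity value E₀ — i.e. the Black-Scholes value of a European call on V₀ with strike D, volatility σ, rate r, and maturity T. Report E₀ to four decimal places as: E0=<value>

d₁ = [ln(V₀/D) + (r + σ²/2)T] / (σ√T)
   = [ln(447.1053/211.5418) + (0.0063 + 0.5·0.3220²)·7.5736] / (0.3220·√7.5736)
   = [0.748372 + 0.440344] / 0.886150 = 1.341439
d₂ = d₁ − σ√T = 1.341439 − 0.886150 = 0.455290
N(d₁) = 0.910111,  N(d₂) = 0.675550,  e^(−rT) = 0.953407
E₀ = V₀·N(d₁) − D·e^(−rT)·N(d₂)
   = 447.1053·0.910111 − 211.5418·0.953407·0.675550 = 270.667012

E0=270.6670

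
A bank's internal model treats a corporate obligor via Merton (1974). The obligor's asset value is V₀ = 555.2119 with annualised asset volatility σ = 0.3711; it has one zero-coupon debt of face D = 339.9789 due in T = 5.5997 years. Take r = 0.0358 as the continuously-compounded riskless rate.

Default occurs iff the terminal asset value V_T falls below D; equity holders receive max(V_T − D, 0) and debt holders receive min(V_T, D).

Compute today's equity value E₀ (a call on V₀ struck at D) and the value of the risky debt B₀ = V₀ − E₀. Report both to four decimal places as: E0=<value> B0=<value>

d₁ = [ln(V₀/D) + (r + σ²/2)T] / (σ√T)
   = [ln(555.2119/339.9789) + (0.0358 + 0.5·0.3711²)·5.5997] / (0.3711·√5.5997)
   = [0.490466 + 0.586051] / 0.878159 = 1.225879
d₂ = d₁ − σ√T = 1.225879 − 0.878159 = 0.347720
N(d₁) = 0.889878,  N(d₂) = 0.635975,  e^(−rT) = 0.818347
E₀ = V₀·N(d₁) − D·e^(−rT)·N(d₂)
   = 555.2119·0.889878 − 339.9789·0.818347·0.635975 = 317.129559
B₀ = V₀ − E₀ = 555.2119 − 317.129559 = 238.082341

E0=317.1296 B0=238.0823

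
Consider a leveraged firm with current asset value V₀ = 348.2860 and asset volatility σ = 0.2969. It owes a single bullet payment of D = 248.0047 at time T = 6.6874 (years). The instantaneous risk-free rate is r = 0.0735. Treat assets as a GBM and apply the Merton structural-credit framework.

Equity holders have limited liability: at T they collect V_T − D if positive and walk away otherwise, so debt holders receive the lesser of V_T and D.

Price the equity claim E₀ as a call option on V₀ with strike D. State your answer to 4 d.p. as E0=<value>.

E0=208.5331

d₁ = [ln(V₀/D) + (r + σ²/2)T] / (σ√T)
   = [ln(348.2860/248.0047) + (0.0735 + 0.5·0.2969²)·6.6874] / (0.2969·√6.6874)
   = [0.339576 + 0.786270] / 0.767784 = 1.466358
d₂ = d₁ − σ√T = 1.466358 − 0.767784 = 0.698575
N(d₁) = 0.928725,  N(d₂) = 0.757591,  e^(−rT) = 0.611694
E₀ = V₀·N(d₁) − D·e^(−rT)·N(d₂)
   = 348.2860·0.928725 − 248.0047·0.611694·0.757591 = 208.533056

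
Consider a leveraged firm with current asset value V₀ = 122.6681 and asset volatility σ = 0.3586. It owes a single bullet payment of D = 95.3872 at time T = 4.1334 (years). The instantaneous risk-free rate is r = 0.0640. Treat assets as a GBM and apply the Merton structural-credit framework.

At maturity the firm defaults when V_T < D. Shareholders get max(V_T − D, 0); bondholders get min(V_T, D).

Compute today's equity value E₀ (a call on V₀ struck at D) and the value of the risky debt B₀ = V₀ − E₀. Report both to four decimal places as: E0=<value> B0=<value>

d₁ = [ln(V₀/D) + (r + σ²/2)T] / (σ√T)
   = [ln(122.6681/95.3872) + (0.0640 + 0.5·0.3586²)·4.1334] / (0.3586·√4.1334)
   = [0.251538 + 0.530303] / 0.729061 = 1.072394
d₂ = d₁ − σ√T = 1.072394 − 0.729061 = 0.343332
N(d₁) = 0.858228,  N(d₂) = 0.634326,  e^(−rT) = 0.767561
E₀ = V₀·N(d₁) − D·e^(−rT)·N(d₂)
   = 122.6681·0.858228 − 95.3872·0.767561·0.634326 = 58.834779
B₀ = V₀ − E₀ = 122.6681 − 58.834779 = 63.833321

E0=58.8348 B0=63.8333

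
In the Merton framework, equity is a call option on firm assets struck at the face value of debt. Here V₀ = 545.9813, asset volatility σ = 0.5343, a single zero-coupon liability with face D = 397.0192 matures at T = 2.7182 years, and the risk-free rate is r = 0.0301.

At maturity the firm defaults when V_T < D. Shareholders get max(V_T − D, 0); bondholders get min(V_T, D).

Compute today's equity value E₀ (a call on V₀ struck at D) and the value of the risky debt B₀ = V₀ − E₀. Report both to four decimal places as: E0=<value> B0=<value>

E0=259.7873 B0=286.1940

d₁ = [ln(V₀/D) + (r + σ²/2)T] / (σ√T)
   = [ln(545.9813/397.0192) + (0.0301 + 0.5·0.5343²)·2.7182] / (0.5343·√2.7182)
   = [0.318600 + 0.469809] / 0.880899 = 0.895005
d₂ = d₁ − σ√T = 0.895005 − 0.880899 = 0.014107
N(d₁) = 0.814608,  N(d₂) = 0.505628,  e^(−rT) = 0.921440
E₀ = V₀·N(d₁) − D·e^(−rT)·N(d₂)
   = 545.9813·0.814608 − 397.0192·0.921440·0.505628 = 259.787274
B₀ = V₀ − E₀ = 545.9813 − 259.787274 = 286.194026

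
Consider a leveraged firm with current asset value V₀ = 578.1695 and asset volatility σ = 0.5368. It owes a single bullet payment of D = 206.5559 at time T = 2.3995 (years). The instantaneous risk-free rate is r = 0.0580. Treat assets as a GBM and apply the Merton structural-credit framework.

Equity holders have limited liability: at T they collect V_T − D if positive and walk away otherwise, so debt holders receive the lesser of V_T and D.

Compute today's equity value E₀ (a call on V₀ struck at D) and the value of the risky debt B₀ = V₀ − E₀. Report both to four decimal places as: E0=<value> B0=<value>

E0=407.5897 B0=170.5798

d₁ = [ln(V₀/D) + (r + σ²/2)T] / (σ√T)
   = [ln(578.1695/206.5559) + (0.0580 + 0.5·0.5368²)·2.3995] / (0.5368·√2.3995)
   = [1.029296 + 0.484884] / 0.831520 = 1.820978
d₂ = d₁ − σ√T = 1.820978 − 0.831520 = 0.989457
N(d₁) = 0.965695,  N(d₂) = 0.838780,  e^(−rT) = 0.870079
E₀ = V₀·N(d₁) − D·e^(−rT)·N(d₂)
   = 578.1695·0.965695 − 206.5559·0.870079·0.838780 = 407.589732
B₀ = V₀ − E₀ = 578.1695 − 407.589732 = 170.579768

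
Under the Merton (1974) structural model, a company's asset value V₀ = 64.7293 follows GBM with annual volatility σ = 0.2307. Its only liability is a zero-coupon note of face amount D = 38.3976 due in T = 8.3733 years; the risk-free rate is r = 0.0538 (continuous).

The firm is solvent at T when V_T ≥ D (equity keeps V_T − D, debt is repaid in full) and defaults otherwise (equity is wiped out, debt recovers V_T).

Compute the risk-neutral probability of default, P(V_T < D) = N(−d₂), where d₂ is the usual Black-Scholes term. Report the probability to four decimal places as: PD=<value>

d₁ = [ln(V₀/D) + (r + σ²/2)T] / (σ√T)
   = [ln(64.7293/38.3976) + (0.0538 + 0.5·0.2307²)·8.3733] / (0.2307·√8.3733)
   = [0.522219 + 0.673307] / 0.667569 = 1.790867
d₂ = d₁ − σ√T = 1.790867 − 0.667569 = 1.123298
risk-neutral PD = N(−d₂) = N(-1.123298) = 0.130655

PD=0.1307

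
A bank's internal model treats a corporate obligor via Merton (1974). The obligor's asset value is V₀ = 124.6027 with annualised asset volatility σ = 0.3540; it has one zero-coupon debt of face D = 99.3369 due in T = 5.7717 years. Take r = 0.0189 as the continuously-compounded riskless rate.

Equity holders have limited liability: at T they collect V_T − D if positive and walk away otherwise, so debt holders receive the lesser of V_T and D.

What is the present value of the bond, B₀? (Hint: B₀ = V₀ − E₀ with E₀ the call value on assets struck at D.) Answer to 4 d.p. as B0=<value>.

B0=69.1347

d₁ = [ln(V₀/D) + (r + σ²/2)T] / (σ√T)
   = [ln(124.6027/99.3369) + (0.0189 + 0.5·0.3540²)·5.7717] / (0.3540·√5.7717)
   = [0.226613 + 0.470728] / 0.850462 = 0.819956
d₂ = d₁ − σ√T = 0.819956 − 0.850462 = -0.030507
N(d₁) = 0.793879,  N(d₂) = 0.487831,  e^(−rT) = 0.896654
E₀ = V₀·N(d₁) − D·e^(−rT)·N(d₂)
   = 124.6027·0.793879 − 99.3369·0.896654·0.487831 = 55.467950
B₀ = V₀ − E₀ = 124.6027 − 55.467950 = 69.134750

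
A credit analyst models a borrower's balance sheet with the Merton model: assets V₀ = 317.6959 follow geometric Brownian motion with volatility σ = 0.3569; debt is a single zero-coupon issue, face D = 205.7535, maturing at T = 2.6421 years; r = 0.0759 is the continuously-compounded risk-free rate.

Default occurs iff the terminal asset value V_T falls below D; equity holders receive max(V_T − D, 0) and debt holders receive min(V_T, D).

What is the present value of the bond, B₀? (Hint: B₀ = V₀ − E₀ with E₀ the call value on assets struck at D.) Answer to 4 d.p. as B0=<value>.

d₁ = [ln(V₀/D) + (r + σ²/2)T] / (σ√T)
   = [ln(317.6959/205.7535) + (0.0759 + 0.5·0.3569²)·2.6421] / (0.3569·√2.6421)
   = [0.434416 + 0.368808] / 0.580124 = 1.384571
d₂ = d₁ − σ√T = 1.384571 − 0.580124 = 0.804446
N(d₁) = 0.916908,  N(d₂) = 0.789430,  e^(−rT) = 0.818293
E₀ = V₀·N(d₁) − D·e^(−rT)·N(d₂)
   = 317.6959·0.916908 − 205.7535·0.818293·0.789430 = 158.384282
B₀ = V₀ − E₀ = 317.6959 − 158.384282 = 159.311618

B0=159.3116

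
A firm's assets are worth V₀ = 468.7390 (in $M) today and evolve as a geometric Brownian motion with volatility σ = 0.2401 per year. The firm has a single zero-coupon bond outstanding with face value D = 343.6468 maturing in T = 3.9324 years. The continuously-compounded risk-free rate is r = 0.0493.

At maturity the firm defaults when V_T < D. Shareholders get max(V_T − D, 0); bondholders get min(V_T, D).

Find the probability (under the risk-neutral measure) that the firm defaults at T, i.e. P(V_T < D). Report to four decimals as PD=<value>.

PD=0.2058

d₁ = [ln(V₀/D) + (r + σ²/2)T] / (σ√T)
   = [ln(468.7390/343.6468) + (0.0493 + 0.5·0.2401²)·3.9324] / (0.2401·√3.9324)
   = [0.310432 + 0.307215] / 0.476125 = 1.297236
d₂ = d₁ − σ√T = 1.297236 − 0.476125 = 0.821111
risk-neutral PD = N(−d₂) = N(-0.821111) = 0.205792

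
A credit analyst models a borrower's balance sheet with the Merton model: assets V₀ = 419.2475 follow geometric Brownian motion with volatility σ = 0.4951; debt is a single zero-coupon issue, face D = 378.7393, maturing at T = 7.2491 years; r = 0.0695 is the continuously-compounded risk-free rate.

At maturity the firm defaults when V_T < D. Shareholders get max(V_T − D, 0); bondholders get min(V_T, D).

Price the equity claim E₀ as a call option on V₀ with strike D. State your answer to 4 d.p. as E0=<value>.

d₁ = [ln(V₀/D) + (r + σ²/2)T] / (σ√T)
   = [ln(419.2475/378.7393) + (0.0695 + 0.5·0.4951²)·7.2491] / (0.4951·√7.2491)
   = [0.101613 + 1.392277] / 1.333015 = 1.120685
d₂ = d₁ − σ√T = 1.120685 − 1.333015 = -0.212330
N(d₁) = 0.868789,  N(d₂) = 0.415925,  e^(−rT) = 0.604223
E₀ = V₀·N(d₁) − D·e^(−rT)·N(d₂)
   = 419.2475·0.868789 − 378.7393·0.604223·0.415925 = 269.056177

E0=269.0562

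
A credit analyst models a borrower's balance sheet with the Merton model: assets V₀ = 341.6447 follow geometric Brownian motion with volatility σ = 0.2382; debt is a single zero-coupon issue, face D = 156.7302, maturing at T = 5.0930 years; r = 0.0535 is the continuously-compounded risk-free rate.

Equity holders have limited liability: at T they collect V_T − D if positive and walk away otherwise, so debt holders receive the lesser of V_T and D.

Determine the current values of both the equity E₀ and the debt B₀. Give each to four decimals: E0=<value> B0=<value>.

d₁ = [ln(V₀/D) + (r + σ²/2)T] / (σ√T)
   = [ln(341.6447/156.7302) + (0.0535 + 0.5·0.2382²)·5.0930] / (0.2382·√5.0930)
   = [0.779245 + 0.416962] / 0.537562 = 2.225245
d₂ = d₁ − σ√T = 2.225245 − 0.537562 = 1.687683
N(d₁) = 0.986968,  N(d₂) = 0.954264,  e^(−rT) = 0.761492
E₀ = V₀·N(d₁) − D·e^(−rT)·N(d₂)
   = 341.6447·0.986968 − 156.7302·0.761492·0.954264 = 223.301987
B₀ = V₀ − E₀ = 341.6447 − 223.301987 = 118.342713

E0=223.3020 B0=118.3427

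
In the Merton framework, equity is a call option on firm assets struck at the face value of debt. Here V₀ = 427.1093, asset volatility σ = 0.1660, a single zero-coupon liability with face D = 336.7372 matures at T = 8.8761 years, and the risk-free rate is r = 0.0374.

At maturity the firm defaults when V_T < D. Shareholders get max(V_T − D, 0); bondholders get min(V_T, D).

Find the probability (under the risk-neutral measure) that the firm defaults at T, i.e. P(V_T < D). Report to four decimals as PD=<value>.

d₁ = [ln(V₀/D) + (r + σ²/2)T] / (σ√T)
   = [ln(427.1093/336.7372) + (0.0374 + 0.5·0.1660²)·8.8761] / (0.1660·√8.8761)
   = [0.237737 + 0.454261] / 0.494560 = 1.399219
d₂ = d₁ − σ√T = 1.399219 − 0.494560 = 0.904659
risk-neutral PD = N(−d₂) = N(-0.904659) = 0.182823

PD=0.1828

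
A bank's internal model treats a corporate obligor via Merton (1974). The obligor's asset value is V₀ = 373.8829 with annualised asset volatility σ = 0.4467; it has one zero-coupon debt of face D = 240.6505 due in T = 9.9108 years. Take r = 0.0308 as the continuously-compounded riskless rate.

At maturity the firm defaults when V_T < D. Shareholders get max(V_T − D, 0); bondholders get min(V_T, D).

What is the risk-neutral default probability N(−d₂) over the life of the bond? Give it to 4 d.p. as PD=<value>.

d₁ = [ln(V₀/D) + (r + σ²/2)T] / (σ√T)
   = [ln(373.8829/240.6505) + (0.0308 + 0.5·0.4467²)·9.9108] / (0.4467·√9.9108)
   = [0.440597 + 1.294058] / 1.406275 = 1.233510
d₂ = d₁ − σ√T = 1.233510 − 1.406275 = -0.172765
risk-neutral PD = N(−d₂) = N(0.172765) = 0.568582

PD=0.5686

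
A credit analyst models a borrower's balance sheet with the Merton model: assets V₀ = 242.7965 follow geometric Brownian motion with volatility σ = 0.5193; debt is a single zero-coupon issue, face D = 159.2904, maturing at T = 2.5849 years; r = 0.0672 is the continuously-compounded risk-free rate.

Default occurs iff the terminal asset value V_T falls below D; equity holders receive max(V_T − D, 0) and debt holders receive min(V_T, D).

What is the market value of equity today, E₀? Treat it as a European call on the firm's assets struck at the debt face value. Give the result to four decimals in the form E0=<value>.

E0=128.9363

d₁ = [ln(V₀/D) + (r + σ²/2)T] / (σ√T)
   = [ln(242.7965/159.2904) + (0.0672 + 0.5·0.5193²)·2.5849] / (0.5193·√2.5849)
   = [0.421495 + 0.522243] / 0.834911 = 1.130346
d₂ = d₁ − σ√T = 1.130346 − 0.834911 = 0.295435
N(d₁) = 0.870835,  N(d₂) = 0.616169,  e^(−rT) = 0.840545
E₀ = V₀·N(d₁) − D·e^(−rT)·N(d₂)
   = 242.7965·0.870835 − 159.2904·0.840545·0.616169 = 128.936320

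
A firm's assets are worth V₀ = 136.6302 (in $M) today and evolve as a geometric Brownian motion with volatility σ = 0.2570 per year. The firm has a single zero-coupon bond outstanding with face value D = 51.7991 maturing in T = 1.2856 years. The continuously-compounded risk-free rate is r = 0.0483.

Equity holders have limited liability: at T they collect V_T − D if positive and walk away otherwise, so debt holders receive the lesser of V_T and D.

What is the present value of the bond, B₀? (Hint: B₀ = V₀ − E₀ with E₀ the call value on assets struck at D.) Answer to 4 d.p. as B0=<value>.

d₁ = [ln(V₀/D) + (r + σ²/2)T] / (σ√T)
   = [ln(136.6302/51.7991) + (0.0483 + 0.5·0.2570²)·1.2856] / (0.2570·√1.2856)
   = [0.969905 + 0.104551] / 0.291398 = 3.687250
d₂ = d₁ − σ√T = 3.687250 − 0.291398 = 3.395852
N(d₁) = 0.999887,  N(d₂) = 0.999658,  e^(−rT) = 0.939794
E₀ = V₀·N(d₁) − D·e^(−rT)·N(d₂)
   = 136.6302·0.999887 − 51.7991·0.939794·0.999658 = 87.950878
B₀ = V₀ − E₀ = 136.6302 − 87.950878 = 48.679322

B0=48.6793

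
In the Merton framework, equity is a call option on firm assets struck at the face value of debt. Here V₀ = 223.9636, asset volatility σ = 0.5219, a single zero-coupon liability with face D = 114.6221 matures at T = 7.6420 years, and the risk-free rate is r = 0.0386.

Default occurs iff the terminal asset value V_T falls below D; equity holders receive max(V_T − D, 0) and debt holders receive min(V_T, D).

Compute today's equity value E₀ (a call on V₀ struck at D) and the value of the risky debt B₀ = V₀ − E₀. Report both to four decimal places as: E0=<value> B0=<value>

d₁ = [ln(V₀/D) + (r + σ²/2)T] / (σ√T)
   = [ln(223.9636/114.6221) + (0.0386 + 0.5·0.5219²)·7.6420] / (0.5219·√7.6420)
   = [0.669843 + 1.335744] / 1.442749 = 1.390115
d₂ = d₁ − σ√T = 1.390115 − 1.442749 = -0.052635
N(d₁) = 0.917753,  N(d₂) = 0.479012,  e^(−rT) = 0.744546
E₀ = V₀·N(d₁) − D·e^(−rT)·N(d₂)
   = 223.9636·0.917753 − 114.6221·0.744546·0.479012 = 164.663750
B₀ = V₀ − E₀ = 223.9636 − 164.663750 = 59.299850

E0=164.6637 B0=59.2999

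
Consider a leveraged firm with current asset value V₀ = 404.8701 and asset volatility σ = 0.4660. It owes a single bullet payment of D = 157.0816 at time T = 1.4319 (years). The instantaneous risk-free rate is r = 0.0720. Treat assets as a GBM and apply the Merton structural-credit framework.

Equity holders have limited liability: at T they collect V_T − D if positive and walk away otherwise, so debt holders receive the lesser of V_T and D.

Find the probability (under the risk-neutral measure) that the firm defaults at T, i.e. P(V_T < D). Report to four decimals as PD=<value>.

d₁ = [ln(V₀/D) + (r + σ²/2)T] / (σ√T)
   = [ln(404.8701/157.0816) + (0.0720 + 0.5·0.4660²)·1.4319] / (0.4660·√1.4319)
   = [0.946801 + 0.258570] / 0.557625 = 2.161615
d₂ = d₁ − σ√T = 2.161615 − 0.557625 = 1.603990
risk-neutral PD = N(−d₂) = N(-1.603990) = 0.054358

PD=0.0544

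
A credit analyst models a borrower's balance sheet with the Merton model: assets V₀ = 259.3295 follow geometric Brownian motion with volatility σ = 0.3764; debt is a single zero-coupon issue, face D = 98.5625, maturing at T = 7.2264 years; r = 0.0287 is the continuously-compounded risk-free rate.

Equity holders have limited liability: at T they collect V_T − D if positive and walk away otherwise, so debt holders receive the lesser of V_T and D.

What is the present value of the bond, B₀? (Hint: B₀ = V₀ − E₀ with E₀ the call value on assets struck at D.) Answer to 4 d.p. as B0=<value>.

d₁ = [ln(V₀/D) + (r + σ²/2)T] / (σ√T)
   = [ln(259.3295/98.5625) + (0.0287 + 0.5·0.3764²)·7.2264] / (0.3764·√7.2264)
   = [0.967409 + 0.719305] / 1.011837 = 1.666981
d₂ = d₁ − σ√T = 1.666981 − 1.011837 = 0.655144
N(d₁) = 0.952241,  N(d₂) = 0.743812,  e^(−rT) = 0.812696
E₀ = V₀·N(d₁) − D·e^(−rT)·N(d₂)
   = 259.3295·0.952241 − 98.5625·0.812696·0.743812 = 187.363750
B₀ = V₀ − E₀ = 259.3295 − 187.363750 = 71.965750

B0=71.9657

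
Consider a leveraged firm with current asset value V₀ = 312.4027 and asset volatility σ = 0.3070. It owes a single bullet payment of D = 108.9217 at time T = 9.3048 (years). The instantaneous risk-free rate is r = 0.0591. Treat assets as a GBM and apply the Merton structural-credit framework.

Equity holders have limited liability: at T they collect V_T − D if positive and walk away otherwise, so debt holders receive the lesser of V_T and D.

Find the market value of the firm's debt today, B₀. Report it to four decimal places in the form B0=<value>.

B0=60.7035

d₁ = [ln(V₀/D) + (r + σ²/2)T] / (σ√T)
   = [ln(312.4027/108.9217) + (0.0591 + 0.5·0.3070²)·9.3048] / (0.3070·√9.3048)
   = [1.053664 + 0.988398] / 0.936466 = 2.180605
d₂ = d₁ − σ√T = 2.180605 − 0.936466 = 1.244139
N(d₁) = 0.985394,  N(d₂) = 0.893276,  e^(−rT) = 0.577000
E₀ = V₀·N(d₁) − D·e^(−rT)·N(d₂)
   = 312.4027·0.985394 − 108.9217·0.577000·0.893276 = 251.699243
B₀ = V₀ − E₀ = 312.4027 − 251.699243 = 60.703457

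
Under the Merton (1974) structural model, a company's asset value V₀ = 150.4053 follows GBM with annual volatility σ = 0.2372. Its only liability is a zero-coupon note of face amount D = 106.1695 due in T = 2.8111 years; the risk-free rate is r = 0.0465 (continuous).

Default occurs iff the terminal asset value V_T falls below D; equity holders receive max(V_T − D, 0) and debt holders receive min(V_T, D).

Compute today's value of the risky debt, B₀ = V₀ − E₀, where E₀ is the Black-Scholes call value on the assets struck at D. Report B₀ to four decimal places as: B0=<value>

d₁ = [ln(V₀/D) + (r + σ²/2)T] / (σ√T)
   = [ln(150.4053/106.1695) + (0.0465 + 0.5·0.2372²)·2.8111] / (0.2372·√2.8111)
   = [0.348297 + 0.209798] / 0.397697 = 1.403314
d₂ = d₁ − σ√T = 1.403314 − 0.397697 = 1.005617
N(d₁) = 0.919738,  N(d₂) = 0.842700,  e^(−rT) = 0.877467
E₀ = V₀·N(d₁) − D·e^(−rT)·N(d₂)
   = 150.4053·0.919738 − 106.1695·0.877467·0.842700 = 59.827421
B₀ = V₀ − E₀ = 150.4053 − 59.827421 = 90.577879

B0=90.5779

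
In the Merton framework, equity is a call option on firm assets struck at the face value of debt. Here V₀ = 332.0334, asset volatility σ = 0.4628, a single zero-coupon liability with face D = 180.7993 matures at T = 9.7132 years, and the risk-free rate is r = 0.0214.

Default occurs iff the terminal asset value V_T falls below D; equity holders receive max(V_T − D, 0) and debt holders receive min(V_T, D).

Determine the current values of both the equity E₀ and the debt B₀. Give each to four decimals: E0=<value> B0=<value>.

d₁ = [ln(V₀/D) + (r + σ²/2)T] / (σ√T)
   = [ln(332.0334/180.7993) + (0.0214 + 0.5·0.4628²)·9.7132] / (0.4628·√9.7132)
   = [0.607848 + 1.248068] / 1.442363 = 1.286719
d₂ = d₁ − σ√T = 1.286719 − 1.442363 = -0.155644
N(d₁) = 0.900904,  N(d₂) = 0.438157,  e^(−rT) = 0.812319
E₀ = V₀·N(d₁) − D·e^(−rT)·N(d₂)
   = 332.0334·0.900904 − 180.7993·0.812319·0.438157 = 234.779537
B₀ = V₀ − E₀ = 332.0334 − 234.779537 = 97.253863

E0=234.7795 B0=97.2539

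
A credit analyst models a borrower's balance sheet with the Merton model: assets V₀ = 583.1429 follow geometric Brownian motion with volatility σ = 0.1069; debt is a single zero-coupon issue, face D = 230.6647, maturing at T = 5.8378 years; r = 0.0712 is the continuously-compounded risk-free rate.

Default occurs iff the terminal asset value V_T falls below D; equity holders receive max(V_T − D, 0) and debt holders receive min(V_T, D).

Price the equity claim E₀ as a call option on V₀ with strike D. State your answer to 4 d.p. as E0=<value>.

d₁ = [ln(V₀/D) + (r + σ²/2)T] / (σ√T)
   = [ln(583.1429/230.6647) + (0.0712 + 0.5·0.1069²)·5.8378] / (0.1069·√5.8378)
   = [0.927467 + 0.449007] / 0.258287 = 5.329247
d₂ = d₁ − σ√T = 5.329247 − 0.258287 = 5.070960
N(d₁) = 1.000000,  N(d₂) = 1.000000,  e^(−rT) = 0.659910
E₀ = V₀·N(d₁) − D·e^(−rT)·N(d₂)
   = 583.1429·1.000000 − 230.6647·0.659910·1.000000 = 430.924890

E0=430.9249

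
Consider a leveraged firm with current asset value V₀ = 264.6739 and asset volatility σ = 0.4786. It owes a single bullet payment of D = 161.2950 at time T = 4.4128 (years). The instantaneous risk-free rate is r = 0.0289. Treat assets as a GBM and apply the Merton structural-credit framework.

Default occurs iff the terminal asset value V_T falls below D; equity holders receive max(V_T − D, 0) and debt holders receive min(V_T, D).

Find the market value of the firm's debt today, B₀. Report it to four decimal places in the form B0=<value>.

B0=112.2362

d₁ = [ln(V₀/D) + (r + σ²/2)T] / (σ√T)
   = [ln(264.6739/161.2950) + (0.0289 + 0.5·0.4786²)·4.4128] / (0.4786·√4.4128)
   = [0.495264 + 0.632923] / 1.005379 = 1.122151
d₂ = d₁ − σ√T = 1.122151 − 1.005379 = 0.116772
N(d₁) = 0.869101,  N(d₂) = 0.546480,  e^(−rT) = 0.880267
E₀ = V₀·N(d₁) − D·e^(−rT)·N(d₂)
   = 264.6739·0.869101 − 161.2950·0.880267·0.546480 = 152.437678
B₀ = V₀ − E₀ = 264.6739 − 152.437678 = 112.236222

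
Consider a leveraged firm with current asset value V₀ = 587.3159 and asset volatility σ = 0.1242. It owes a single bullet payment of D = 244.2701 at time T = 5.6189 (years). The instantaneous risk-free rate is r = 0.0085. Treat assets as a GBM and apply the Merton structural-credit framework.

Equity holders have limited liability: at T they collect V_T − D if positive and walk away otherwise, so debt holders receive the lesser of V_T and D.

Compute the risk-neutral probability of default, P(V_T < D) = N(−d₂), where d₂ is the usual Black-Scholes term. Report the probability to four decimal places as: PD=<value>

d₁ = [ln(V₀/D) + (r + σ²/2)T] / (σ√T)
   = [ln(587.3159/244.2701) + (0.0085 + 0.5·0.1242²)·5.6189] / (0.1242·√5.6189)
   = [0.877288 + 0.091098] / 0.294406 = 3.289285
d₂ = d₁ − σ√T = 3.289285 − 0.294406 = 2.994878
risk-neutral PD = N(−d₂) = N(-2.994878) = 0.001373

PD=0.0014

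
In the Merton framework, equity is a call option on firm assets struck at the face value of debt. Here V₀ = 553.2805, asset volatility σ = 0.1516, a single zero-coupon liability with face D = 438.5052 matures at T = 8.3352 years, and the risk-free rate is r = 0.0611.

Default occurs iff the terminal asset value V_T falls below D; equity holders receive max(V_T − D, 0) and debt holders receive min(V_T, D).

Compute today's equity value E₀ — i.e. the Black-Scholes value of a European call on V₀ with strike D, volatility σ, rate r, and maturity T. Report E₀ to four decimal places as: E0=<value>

d₁ = [ln(V₀/D) + (r + σ²/2)T] / (σ√T)
   = [ln(553.2805/438.5052) + (0.0611 + 0.5·0.1516²)·8.3352] / (0.1516·√8.3352)
   = [0.232493 + 0.605063] / 0.437681 = 1.913625
d₂ = d₁ − σ√T = 1.913625 − 0.437681 = 1.475944
N(d₁) = 0.972166,  N(d₂) = 0.930021,  e^(−rT) = 0.600928
E₀ = V₀·N(d₁) − D·e^(−rT)·N(d₂)
   = 553.2805·0.972166 − 438.5052·0.600928·0.930021 = 292.810827

E0=292.8108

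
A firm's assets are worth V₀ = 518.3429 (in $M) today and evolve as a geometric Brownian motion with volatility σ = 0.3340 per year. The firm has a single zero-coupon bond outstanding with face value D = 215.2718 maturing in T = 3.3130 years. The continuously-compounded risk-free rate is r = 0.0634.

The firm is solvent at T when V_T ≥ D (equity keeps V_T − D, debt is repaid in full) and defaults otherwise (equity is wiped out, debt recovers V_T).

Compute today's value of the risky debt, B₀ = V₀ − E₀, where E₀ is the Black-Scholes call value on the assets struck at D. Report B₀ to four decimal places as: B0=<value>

d₁ = [ln(V₀/D) + (r + σ²/2)T] / (σ√T)
   = [ln(518.3429/215.2718) + (0.0634 + 0.5·0.3340²)·3.3130] / (0.3340·√3.3130)
   = [0.878736 + 0.394837] / 0.607935 = 2.094915
d₂ = d₁ − σ√T = 2.094915 − 0.607935 = 1.486980
N(d₁) = 0.981911,  N(d₂) = 0.931490,  e^(−rT) = 0.810548
E₀ = V₀·N(d₁) − D·e^(−rT)·N(d₂)
   = 518.3429·0.981911 − 215.2718·0.810548·0.931490 = 346.432433
B₀ = V₀ − E₀ = 518.3429 − 346.432433 = 171.910467

B0=171.9105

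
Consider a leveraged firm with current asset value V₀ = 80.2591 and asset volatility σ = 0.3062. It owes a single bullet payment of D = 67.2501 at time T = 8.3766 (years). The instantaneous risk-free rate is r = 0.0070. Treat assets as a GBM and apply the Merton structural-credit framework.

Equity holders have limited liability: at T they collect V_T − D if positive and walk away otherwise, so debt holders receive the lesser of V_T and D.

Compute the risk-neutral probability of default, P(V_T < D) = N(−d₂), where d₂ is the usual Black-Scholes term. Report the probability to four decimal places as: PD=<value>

PD=0.5704

d₁ = [ln(V₀/D) + (r + σ²/2)T] / (σ√T)
   = [ln(80.2591/67.2501) + (0.0070 + 0.5·0.3062²)·8.3766] / (0.3062·√8.3766)
   = [0.176842 + 0.451325] / 0.886215 = 0.708819
d₂ = d₁ − σ√T = 0.708819 − 0.886215 = -0.177396
risk-neutral PD = N(−d₂) = N(0.177396) = 0.570401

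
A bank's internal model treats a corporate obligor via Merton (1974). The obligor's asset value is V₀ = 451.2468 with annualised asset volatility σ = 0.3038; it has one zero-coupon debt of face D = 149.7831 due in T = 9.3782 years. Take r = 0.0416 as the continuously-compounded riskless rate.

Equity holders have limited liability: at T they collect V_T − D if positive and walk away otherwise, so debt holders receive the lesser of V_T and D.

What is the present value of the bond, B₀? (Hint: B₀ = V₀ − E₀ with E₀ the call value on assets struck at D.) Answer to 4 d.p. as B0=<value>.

d₁ = [ln(V₀/D) + (r + σ²/2)T] / (σ√T)
   = [ln(451.2468/149.7831) + (0.0416 + 0.5·0.3038²)·9.3782] / (0.3038·√9.3782)
   = [1.102826 + 0.822911] / 0.930352 = 2.069901
d₂ = d₁ − σ√T = 2.069901 − 0.930352 = 1.139548
N(d₁) = 0.980769,  N(d₂) = 0.872763,  e^(−rT) = 0.676967
E₀ = V₀·N(d₁) − D·e^(−rT)·N(d₂)
   = 451.2468·0.980769 − 149.7831·0.676967·0.872763 = 354.072403
B₀ = V₀ − E₀ = 451.2468 − 354.072403 = 97.174397

B0=97.1744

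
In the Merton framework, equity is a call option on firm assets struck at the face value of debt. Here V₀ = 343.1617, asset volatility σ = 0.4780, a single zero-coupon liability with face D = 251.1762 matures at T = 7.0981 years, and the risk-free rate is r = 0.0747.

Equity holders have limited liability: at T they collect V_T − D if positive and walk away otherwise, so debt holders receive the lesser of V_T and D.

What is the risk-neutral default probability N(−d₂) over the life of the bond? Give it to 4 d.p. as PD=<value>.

PD=0.4902

d₁ = [ln(V₀/D) + (r + σ²/2)T] / (σ√T)
   = [ln(343.1617/251.1762) + (0.0747 + 0.5·0.4780²)·7.0981] / (0.4780·√7.0981)
   = [0.312047 + 1.341129] / 1.273500 = 1.298136
d₂ = d₁ − σ√T = 1.298136 − 1.273500 = 0.024636
risk-neutral PD = N(−d₂) = N(-0.024636) = 0.490173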